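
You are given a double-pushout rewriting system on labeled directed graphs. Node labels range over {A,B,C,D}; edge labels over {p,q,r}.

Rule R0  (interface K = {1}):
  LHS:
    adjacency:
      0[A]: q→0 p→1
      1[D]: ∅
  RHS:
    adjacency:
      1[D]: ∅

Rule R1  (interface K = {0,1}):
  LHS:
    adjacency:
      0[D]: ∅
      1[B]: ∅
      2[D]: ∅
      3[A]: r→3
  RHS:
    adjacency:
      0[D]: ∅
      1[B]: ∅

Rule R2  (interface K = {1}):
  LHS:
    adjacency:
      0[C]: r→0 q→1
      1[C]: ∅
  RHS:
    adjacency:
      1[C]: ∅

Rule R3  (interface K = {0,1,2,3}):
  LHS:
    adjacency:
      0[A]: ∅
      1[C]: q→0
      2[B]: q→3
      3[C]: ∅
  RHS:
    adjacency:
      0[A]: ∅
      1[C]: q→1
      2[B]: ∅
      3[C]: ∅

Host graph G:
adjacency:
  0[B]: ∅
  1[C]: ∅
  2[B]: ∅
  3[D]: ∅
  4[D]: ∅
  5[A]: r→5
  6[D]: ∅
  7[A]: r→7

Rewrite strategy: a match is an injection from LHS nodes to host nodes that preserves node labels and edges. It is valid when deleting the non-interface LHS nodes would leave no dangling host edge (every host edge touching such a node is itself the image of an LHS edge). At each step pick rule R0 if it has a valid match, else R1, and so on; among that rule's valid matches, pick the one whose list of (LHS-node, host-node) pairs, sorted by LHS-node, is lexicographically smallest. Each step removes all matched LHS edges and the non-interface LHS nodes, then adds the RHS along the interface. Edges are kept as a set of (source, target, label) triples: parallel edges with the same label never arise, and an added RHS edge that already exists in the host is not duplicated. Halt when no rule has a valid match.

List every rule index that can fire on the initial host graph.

R0: no valid match — LHS pattern not found
R1: 24 valid matches — {0↦3, 1↦0, 2↦4, 3↦5}, {0↦3, 1↦0, 2↦4, 3↦7}, {0↦3, 1↦0, 2↦6, 3↦5} (+21 more)
R2: no valid match — LHS pattern not found
R3: no valid match — LHS pattern not found

Answer: [R1]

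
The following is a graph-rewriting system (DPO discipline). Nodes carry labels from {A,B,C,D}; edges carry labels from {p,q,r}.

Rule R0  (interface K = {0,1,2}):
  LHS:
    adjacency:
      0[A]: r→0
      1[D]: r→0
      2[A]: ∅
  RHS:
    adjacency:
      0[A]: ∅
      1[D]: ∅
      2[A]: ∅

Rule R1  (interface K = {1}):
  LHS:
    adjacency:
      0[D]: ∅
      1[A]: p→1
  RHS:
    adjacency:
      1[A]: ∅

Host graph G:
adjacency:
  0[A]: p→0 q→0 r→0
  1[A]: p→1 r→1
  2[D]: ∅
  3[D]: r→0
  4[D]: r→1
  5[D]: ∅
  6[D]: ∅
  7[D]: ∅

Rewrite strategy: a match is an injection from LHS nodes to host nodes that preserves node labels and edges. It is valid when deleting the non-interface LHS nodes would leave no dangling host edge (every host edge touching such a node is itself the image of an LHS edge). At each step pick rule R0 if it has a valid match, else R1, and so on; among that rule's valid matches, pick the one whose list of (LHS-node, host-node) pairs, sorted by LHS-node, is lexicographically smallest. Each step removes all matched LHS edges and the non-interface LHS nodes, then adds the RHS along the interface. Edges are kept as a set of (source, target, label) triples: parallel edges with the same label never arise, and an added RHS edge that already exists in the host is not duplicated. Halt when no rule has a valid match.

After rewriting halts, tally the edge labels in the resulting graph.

Answer: q:1

Derivation:
initial: |V|=8 |E|=7  E = 0-p->0 0-q->0 0-r->0 1-p->1 1-r->1 3-r->0 4-r->1
step 1: apply R0 at {0↦0, 1↦3, 2↦1}  → |V|=8 |E|=5  E = 0-p->0 0-q->0 1-p->1 1-r->1 4-r->1
step 2: apply R0 at {0↦1, 1↦4, 2↦0}  → |V|=8 |E|=3  E = 0-p->0 0-q->0 1-p->1
step 3: apply R1 at {0↦2, 1↦0}  → |V|=7 |E|=2  E = 0-q->0 1-p->1
step 4: apply R1 at {0↦3, 1↦1}  → |V|=6 |E|=1  E = 0-q->0
halt: no rule applies after step 4
NF edges: [(0, 0, 'q')]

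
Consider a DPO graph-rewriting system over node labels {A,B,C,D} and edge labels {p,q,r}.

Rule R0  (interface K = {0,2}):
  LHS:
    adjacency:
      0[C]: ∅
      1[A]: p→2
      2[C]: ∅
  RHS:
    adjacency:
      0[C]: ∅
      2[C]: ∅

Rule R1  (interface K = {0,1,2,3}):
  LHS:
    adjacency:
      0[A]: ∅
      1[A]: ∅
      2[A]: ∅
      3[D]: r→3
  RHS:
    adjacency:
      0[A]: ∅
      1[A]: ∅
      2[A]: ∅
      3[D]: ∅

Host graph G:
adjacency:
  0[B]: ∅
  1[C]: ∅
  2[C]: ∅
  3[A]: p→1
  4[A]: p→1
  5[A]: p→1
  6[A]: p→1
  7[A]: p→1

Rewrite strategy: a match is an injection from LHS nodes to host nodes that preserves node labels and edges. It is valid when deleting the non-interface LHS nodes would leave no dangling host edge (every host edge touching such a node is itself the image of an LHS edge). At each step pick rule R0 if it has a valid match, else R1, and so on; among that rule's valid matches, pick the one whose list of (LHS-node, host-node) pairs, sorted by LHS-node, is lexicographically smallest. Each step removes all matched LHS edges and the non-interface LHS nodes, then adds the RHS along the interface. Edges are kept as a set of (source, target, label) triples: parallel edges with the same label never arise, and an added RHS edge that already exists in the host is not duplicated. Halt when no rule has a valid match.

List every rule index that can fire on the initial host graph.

R0: 5 valid matches — {0↦2, 1↦3, 2↦1}, {0↦2, 1↦4, 2↦1}, {0↦2, 1↦5, 2↦1} (+2 more)
R1: no valid match — LHS pattern not found

Answer: [R0]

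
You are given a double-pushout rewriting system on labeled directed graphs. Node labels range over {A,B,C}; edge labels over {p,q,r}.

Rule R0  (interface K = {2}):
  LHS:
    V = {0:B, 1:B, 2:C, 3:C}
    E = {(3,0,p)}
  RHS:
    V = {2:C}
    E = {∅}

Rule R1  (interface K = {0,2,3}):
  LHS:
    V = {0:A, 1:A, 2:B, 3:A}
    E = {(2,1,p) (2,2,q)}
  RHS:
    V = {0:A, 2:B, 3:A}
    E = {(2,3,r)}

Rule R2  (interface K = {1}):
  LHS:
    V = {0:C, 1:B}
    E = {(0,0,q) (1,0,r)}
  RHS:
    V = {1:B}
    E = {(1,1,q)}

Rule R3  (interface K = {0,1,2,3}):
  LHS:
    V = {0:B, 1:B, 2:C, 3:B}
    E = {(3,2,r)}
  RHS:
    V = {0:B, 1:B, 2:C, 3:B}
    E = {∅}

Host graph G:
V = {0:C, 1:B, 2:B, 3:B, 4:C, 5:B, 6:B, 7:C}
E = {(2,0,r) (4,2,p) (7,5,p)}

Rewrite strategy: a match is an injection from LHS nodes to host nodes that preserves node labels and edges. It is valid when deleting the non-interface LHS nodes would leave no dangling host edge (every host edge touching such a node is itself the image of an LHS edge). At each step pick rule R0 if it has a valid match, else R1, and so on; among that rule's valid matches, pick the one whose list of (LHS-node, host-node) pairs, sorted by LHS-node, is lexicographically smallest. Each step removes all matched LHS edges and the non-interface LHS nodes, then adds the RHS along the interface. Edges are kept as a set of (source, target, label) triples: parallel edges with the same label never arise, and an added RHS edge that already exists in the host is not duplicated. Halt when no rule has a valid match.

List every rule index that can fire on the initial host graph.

R0: 6 valid matches — {0↦5, 1↦1, 2↦0, 3↦7}, {0↦5, 1↦1, 2↦4, 3↦7}, {0↦5, 1↦3, 2↦0, 3↦7} (+3 more)
R1: no valid match — LHS pattern not found
R2: no valid match — LHS pattern not found
R3: 12 valid matches — {0↦1, 1↦3, 2↦0, 3↦2}, {0↦1, 1↦5, 2↦0, 3↦2}, {0↦1, 1↦6, 2↦0, 3↦2} (+9 more)

Answer: [R0,R3]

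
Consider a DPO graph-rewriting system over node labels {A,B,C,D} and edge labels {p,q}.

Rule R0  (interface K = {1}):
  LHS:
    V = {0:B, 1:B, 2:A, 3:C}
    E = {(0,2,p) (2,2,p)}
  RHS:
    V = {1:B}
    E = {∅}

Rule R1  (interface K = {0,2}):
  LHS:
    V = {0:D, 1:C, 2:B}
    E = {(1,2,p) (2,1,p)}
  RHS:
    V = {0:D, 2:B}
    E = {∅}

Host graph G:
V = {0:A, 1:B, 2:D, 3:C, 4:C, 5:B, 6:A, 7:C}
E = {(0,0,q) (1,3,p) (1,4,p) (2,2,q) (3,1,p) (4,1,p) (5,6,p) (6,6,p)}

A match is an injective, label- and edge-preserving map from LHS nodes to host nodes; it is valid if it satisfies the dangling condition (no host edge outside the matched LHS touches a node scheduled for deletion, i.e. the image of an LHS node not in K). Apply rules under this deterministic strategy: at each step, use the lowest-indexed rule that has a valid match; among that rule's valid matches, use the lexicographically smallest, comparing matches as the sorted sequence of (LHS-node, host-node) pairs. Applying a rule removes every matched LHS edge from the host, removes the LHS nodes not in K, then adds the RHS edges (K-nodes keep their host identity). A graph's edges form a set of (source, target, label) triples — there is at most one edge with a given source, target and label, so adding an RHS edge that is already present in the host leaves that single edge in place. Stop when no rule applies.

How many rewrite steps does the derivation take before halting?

start.  V:8 E:8  edges: 0-q->0 1-p->3 1-p->4 2-q->2 3-p->1 4-p->1 5-p->6 6-p->6
1. fire R0 via {0↦5, 1↦1, 2↦6, 3↦7}  →  V:5 E:6  edges: 0-q->0 1-p->3 1-p->4 2-q->2 3-p->1 4-p->1
2. fire R1 via {0↦2, 1↦3, 2↦1}  →  V:4 E:4  edges: 0-q->0 1-p->4 2-q->2 4-p->1
3. fire R1 via {0↦2, 1↦4, 2↦1}  →  V:3 E:2  edges: 0-q->0 2-q->2
halt: no rule applies after step 3

Answer: 3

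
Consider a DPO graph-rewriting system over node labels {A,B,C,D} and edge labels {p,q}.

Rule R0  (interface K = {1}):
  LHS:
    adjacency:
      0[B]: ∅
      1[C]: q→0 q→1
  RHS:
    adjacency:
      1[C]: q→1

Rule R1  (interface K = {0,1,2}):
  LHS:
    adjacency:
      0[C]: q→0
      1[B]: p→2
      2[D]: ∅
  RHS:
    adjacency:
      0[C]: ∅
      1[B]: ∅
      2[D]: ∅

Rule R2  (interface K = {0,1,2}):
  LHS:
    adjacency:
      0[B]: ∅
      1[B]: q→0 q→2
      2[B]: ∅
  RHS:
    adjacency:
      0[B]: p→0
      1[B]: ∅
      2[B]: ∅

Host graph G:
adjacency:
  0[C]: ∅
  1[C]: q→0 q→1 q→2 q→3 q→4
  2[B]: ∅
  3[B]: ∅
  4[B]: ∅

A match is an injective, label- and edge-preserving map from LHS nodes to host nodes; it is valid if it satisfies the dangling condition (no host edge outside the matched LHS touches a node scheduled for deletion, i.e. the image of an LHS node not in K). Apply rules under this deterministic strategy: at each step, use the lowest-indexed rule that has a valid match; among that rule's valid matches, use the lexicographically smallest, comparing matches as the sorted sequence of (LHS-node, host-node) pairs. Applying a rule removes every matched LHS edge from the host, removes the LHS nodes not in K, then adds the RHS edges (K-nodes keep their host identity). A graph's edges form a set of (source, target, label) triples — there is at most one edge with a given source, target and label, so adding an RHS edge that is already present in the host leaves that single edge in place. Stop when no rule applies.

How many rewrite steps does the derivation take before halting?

[0] host  ⇒  5 nodes, 5 edges  {1-q->0 1-q->1 1-q->2 1-q->3 1-q->4}
[1] R0 @ {0↦2, 1↦1}  ⇒  4 nodes, 4 edges  {1-q->0 1-q->1 1-q->3 1-q->4}
[2] R0 @ {0↦3, 1↦1}  ⇒  3 nodes, 3 edges  {1-q->0 1-q->1 1-q->4}
[3] R0 @ {0↦4, 1↦1}  ⇒  2 nodes, 2 edges  {1-q->0 1-q->1}
final graph: no rule applies after step 3

Answer: 3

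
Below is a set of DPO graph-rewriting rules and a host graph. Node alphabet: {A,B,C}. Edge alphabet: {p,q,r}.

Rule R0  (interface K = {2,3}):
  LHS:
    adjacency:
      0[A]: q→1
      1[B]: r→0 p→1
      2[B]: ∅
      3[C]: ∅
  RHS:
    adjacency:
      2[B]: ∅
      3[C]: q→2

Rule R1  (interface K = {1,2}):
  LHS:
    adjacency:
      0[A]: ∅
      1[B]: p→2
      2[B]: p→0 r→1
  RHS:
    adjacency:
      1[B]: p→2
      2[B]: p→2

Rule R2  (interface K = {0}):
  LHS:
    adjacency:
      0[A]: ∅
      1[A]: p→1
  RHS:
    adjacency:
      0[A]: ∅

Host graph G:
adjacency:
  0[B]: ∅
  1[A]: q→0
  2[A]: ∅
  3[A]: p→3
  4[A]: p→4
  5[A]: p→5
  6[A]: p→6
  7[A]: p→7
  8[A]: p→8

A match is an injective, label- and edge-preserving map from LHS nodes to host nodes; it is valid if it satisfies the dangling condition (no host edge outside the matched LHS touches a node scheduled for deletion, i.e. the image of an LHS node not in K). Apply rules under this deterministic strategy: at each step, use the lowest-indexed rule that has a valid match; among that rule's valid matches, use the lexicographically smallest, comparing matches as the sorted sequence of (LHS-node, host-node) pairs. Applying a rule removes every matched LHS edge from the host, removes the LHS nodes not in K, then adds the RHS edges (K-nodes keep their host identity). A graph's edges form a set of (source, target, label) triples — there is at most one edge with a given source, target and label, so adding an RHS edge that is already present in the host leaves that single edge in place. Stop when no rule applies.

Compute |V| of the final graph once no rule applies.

[0] host  ⇒  9 nodes, 7 edges  {1-q->0 3-p->3 4-p->4 5-p->5 6-p->6 7-p->7 8-p->8}
[1] R2 @ {0↦1, 1↦3}  ⇒  8 nodes, 6 edges  {1-q->0 4-p->4 5-p->5 6-p->6 7-p->7 8-p->8}
[2] R2 @ {0↦1, 1↦4}  ⇒  7 nodes, 5 edges  {1-q->0 5-p->5 6-p->6 7-p->7 8-p->8}
[3] R2 @ {0↦1, 1↦5}  ⇒  6 nodes, 4 edges  {1-q->0 6-p->6 7-p->7 8-p->8}
[4] R2 @ {0↦1, 1↦6}  ⇒  5 nodes, 3 edges  {1-q->0 7-p->7 8-p->8}
[5] R2 @ {0↦1, 1↦7}  ⇒  4 nodes, 2 edges  {1-q->0 8-p->8}
[6] R2 @ {0↦1, 1↦8}  ⇒  3 nodes, 1 edges  {1-q->0}
final graph: no rule applies after step 6
NF nodes: {0:B, 1:A, 2:A}

Answer: 3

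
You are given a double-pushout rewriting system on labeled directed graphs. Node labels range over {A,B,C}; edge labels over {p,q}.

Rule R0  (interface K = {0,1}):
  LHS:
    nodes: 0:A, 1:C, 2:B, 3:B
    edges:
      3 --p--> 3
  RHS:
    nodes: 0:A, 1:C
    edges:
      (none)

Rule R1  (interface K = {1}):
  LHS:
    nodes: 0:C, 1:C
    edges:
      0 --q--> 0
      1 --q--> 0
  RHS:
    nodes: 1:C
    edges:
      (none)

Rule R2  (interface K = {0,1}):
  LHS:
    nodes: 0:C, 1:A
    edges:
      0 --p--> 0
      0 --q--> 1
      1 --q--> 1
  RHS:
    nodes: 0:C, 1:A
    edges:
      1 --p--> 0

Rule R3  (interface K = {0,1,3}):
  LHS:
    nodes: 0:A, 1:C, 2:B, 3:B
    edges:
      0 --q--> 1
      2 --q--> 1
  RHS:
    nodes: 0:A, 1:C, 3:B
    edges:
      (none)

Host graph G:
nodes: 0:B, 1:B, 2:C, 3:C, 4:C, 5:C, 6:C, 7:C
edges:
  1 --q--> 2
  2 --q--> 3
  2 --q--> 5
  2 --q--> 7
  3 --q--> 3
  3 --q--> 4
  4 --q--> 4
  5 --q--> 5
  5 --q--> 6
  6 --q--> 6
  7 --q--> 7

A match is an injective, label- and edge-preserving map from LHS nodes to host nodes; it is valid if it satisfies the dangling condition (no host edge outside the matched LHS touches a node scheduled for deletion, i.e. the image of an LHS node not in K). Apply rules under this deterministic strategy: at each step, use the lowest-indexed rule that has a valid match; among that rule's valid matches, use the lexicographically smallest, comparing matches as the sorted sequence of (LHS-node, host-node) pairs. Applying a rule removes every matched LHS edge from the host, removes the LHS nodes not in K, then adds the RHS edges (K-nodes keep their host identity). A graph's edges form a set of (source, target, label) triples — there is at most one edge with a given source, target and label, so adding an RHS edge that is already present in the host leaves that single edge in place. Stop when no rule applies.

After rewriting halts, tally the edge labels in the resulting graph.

[0] host  ⇒  8 nodes, 11 edges  {1-q->2 2-q->3 2-q->5 2-q->7 3-q->3 3-q->4 4-q->4 5-q->5 5-q->6 6-q->6 7-q->7}
[1] R1 @ {0↦4, 1↦3}  ⇒  7 nodes, 9 edges  {1-q->2 2-q->3 2-q->5 2-q->7 3-q->3 5-q->5 5-q->6 6-q->6 7-q->7}
[2] R1 @ {0↦3, 1↦2}  ⇒  6 nodes, 7 edges  {1-q->2 2-q->5 2-q->7 5-q->5 5-q->6 6-q->6 7-q->7}
[3] R1 @ {0↦6, 1↦5}  ⇒  5 nodes, 5 edges  {1-q->2 2-q->5 2-q->7 5-q->5 7-q->7}
[4] R1 @ {0↦5, 1↦2}  ⇒  4 nodes, 3 edges  {1-q->2 2-q->7 7-q->7}
[5] R1 @ {0↦7, 1↦2}  ⇒  3 nodes, 1 edges  {1-q->2}
halt: no rule applies after step 5
NF edges: [(1, 2, 'q')]

Answer: q:1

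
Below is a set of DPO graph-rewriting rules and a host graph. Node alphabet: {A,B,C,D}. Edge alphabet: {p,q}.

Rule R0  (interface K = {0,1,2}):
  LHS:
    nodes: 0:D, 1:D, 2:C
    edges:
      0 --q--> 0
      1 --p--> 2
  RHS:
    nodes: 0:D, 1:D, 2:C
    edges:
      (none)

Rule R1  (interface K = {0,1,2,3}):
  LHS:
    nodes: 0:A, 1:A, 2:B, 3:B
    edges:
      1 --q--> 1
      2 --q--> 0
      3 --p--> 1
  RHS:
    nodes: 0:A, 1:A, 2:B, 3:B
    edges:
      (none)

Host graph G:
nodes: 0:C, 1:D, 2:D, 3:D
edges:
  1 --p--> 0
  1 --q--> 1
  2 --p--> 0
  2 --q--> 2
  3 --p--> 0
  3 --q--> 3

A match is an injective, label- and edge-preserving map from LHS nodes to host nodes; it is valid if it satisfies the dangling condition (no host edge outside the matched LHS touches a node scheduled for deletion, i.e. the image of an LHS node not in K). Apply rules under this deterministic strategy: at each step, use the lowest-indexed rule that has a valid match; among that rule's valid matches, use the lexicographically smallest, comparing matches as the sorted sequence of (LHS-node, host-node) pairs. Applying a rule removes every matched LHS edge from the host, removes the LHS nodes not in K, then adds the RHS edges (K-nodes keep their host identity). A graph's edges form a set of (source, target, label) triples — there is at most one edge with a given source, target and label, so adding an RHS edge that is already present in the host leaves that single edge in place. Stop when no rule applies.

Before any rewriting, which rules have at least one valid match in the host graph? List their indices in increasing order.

R0: 6 valid matches — {0↦1, 1↦2, 2↦0}, {0↦1, 1↦3, 2↦0}, {0↦2, 1↦1, 2↦0} (+3 more)
R1: no valid match — LHS pattern not found

Answer: [R0]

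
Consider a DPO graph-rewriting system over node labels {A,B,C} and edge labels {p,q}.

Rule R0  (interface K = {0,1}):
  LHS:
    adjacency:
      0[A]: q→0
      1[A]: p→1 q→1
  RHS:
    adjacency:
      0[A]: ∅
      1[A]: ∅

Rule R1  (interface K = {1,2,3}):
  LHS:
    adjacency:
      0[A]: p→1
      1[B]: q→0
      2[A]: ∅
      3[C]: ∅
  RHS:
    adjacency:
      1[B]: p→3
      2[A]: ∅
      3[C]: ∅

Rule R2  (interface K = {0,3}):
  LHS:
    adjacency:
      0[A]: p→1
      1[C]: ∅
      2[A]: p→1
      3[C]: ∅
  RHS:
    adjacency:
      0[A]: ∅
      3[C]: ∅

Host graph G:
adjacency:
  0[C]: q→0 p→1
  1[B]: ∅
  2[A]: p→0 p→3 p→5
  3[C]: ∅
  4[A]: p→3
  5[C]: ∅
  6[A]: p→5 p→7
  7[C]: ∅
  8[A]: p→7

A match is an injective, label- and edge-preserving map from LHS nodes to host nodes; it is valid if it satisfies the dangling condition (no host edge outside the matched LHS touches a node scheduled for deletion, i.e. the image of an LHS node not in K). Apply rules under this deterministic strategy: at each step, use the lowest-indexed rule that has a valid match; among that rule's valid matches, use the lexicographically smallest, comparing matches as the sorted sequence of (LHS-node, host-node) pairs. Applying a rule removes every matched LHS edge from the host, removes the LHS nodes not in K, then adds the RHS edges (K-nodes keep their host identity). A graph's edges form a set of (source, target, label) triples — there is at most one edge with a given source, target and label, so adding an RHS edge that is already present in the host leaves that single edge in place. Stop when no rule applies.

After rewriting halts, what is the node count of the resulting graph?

[0] host  ⇒  9 nodes, 9 edges  {0-q->0 0-p->1 2-p->0 2-p->3 2-p->5 4-p->3 6-p->5 6-p->7 8-p->7}
[1] R2 @ {0↦2, 1↦3, 2↦4, 3↦0}  ⇒  7 nodes, 7 edges  {0-q->0 0-p->1 2-p->0 2-p->5 6-p->5 6-p->7 8-p->7}
[2] R2 @ {0↦6, 1↦7, 2↦8, 3↦0}  ⇒  5 nodes, 5 edges  {0-q->0 0-p->1 2-p->0 2-p->5 6-p->5}
[3] R2 @ {0↦2, 1↦5, 2↦6, 3↦0}  ⇒  3 nodes, 3 edges  {0-q->0 0-p->1 2-p->0}
halt: no rule applies after step 3
NF nodes: {0:C, 1:B, 2:A}

Answer: 3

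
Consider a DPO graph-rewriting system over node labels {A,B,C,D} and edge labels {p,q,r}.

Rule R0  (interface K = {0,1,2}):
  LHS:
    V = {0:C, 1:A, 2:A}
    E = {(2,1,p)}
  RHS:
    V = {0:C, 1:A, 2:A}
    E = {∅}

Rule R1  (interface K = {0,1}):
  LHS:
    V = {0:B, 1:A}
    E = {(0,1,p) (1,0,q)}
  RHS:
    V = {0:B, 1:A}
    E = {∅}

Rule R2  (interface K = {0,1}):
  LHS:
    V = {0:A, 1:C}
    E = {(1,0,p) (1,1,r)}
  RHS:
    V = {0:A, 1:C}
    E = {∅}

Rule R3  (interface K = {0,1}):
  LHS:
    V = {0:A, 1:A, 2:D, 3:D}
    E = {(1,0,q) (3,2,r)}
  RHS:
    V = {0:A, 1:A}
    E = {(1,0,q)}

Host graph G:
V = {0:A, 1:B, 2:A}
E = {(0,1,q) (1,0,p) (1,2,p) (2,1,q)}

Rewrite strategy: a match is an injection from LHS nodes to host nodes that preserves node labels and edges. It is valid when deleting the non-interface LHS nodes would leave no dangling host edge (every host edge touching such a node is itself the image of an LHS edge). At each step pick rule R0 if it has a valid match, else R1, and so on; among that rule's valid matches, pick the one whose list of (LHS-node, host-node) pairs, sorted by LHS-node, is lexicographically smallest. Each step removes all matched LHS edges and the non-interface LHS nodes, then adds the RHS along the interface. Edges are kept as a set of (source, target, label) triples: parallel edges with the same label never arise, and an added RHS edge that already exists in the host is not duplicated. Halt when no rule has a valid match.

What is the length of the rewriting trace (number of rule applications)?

Answer: 2

Rewrite trace:
[0] host  ⇒  3 nodes, 4 edges  {0-q->1 1-p->0 1-p->2 2-q->1}
[1] R1 @ {0↦1, 1↦0}  ⇒  3 nodes, 2 edges  {1-p->2 2-q->1}
[2] R1 @ {0↦1, 1↦2}  ⇒  3 nodes, 0 edges  {∅}
normal form: no rule applies after step 2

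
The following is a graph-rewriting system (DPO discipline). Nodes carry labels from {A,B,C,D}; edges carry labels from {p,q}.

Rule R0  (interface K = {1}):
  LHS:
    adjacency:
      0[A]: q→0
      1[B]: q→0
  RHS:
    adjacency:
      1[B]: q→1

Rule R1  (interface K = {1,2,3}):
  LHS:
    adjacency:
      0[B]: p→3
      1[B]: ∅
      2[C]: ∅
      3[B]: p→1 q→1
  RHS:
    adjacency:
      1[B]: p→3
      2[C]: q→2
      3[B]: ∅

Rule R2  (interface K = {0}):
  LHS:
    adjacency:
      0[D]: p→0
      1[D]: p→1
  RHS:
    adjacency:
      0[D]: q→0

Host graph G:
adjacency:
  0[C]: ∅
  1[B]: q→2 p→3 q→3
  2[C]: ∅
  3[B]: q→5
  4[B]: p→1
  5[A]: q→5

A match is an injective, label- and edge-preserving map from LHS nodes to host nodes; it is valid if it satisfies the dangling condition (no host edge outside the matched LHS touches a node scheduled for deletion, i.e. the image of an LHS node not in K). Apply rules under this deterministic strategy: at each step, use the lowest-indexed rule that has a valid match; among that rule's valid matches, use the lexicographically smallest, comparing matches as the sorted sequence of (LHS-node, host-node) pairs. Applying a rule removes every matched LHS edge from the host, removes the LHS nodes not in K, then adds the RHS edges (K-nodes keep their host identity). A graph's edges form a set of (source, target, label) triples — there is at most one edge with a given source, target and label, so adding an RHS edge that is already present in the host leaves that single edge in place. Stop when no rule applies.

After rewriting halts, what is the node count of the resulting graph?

[0] host  ⇒  6 nodes, 6 edges  {1-q->2 1-p->3 1-q->3 3-q->5 4-p->1 5-q->5}
[1] R0 @ {0↦5, 1↦3}  ⇒  5 nodes, 5 edges  {1-q->2 1-p->3 1-q->3 3-q->3 4-p->1}
[2] R1 @ {0↦4, 1↦3, 2↦0, 3↦1}  ⇒  4 nodes, 4 edges  {0-q->0 1-q->2 3-p->1 3-q->3}
final graph: no rule applies after step 2
NF nodes: {0:C, 1:B, 2:C, 3:B}

Answer: 4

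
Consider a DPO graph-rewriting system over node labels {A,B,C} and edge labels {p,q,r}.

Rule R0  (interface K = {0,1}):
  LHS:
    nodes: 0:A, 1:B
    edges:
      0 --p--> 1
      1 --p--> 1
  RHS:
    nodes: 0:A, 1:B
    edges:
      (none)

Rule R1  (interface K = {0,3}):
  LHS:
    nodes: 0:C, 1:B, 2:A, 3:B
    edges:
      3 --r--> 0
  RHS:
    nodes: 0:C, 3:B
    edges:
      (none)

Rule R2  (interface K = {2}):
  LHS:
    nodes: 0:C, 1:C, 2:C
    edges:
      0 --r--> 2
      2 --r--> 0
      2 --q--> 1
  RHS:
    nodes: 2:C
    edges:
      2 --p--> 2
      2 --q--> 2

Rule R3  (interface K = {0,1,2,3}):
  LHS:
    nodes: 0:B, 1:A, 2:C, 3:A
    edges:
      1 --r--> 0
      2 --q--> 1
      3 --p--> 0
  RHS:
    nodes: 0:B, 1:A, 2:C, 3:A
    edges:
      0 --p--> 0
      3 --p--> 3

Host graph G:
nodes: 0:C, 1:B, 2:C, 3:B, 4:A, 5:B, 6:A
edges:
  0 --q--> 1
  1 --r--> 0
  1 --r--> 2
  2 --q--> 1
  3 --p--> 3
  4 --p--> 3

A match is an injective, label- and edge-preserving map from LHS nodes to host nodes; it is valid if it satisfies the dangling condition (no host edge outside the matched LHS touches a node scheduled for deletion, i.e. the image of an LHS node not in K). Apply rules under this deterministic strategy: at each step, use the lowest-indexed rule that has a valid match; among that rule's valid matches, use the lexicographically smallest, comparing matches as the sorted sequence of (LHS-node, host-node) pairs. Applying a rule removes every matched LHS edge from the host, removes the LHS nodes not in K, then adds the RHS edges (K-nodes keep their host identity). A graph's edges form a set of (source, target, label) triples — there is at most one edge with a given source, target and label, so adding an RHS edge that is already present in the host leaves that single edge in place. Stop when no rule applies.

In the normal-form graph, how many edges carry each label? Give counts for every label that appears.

Answer: q:2

Steps:
[0] host  ⇒  7 nodes, 6 edges  {0-q->1 1-r->0 1-r->2 2-q->1 3-p->3 4-p->3}
[1] R0 @ {0↦4, 1↦3}  ⇒  7 nodes, 4 edges  {0-q->1 1-r->0 1-r->2 2-q->1}
[2] R1 @ {0↦0, 1↦3, 2↦4, 3↦1}  ⇒  5 nodes, 3 edges  {0-q->1 1-r->2 2-q->1}
[3] R1 @ {0↦2, 1↦5, 2↦6, 3↦1}  ⇒  3 nodes, 2 edges  {0-q->1 2-q->1}
normal form: no rule applies after step 3
NF edges: [(0, 1, 'q'), (2, 1, 'q')]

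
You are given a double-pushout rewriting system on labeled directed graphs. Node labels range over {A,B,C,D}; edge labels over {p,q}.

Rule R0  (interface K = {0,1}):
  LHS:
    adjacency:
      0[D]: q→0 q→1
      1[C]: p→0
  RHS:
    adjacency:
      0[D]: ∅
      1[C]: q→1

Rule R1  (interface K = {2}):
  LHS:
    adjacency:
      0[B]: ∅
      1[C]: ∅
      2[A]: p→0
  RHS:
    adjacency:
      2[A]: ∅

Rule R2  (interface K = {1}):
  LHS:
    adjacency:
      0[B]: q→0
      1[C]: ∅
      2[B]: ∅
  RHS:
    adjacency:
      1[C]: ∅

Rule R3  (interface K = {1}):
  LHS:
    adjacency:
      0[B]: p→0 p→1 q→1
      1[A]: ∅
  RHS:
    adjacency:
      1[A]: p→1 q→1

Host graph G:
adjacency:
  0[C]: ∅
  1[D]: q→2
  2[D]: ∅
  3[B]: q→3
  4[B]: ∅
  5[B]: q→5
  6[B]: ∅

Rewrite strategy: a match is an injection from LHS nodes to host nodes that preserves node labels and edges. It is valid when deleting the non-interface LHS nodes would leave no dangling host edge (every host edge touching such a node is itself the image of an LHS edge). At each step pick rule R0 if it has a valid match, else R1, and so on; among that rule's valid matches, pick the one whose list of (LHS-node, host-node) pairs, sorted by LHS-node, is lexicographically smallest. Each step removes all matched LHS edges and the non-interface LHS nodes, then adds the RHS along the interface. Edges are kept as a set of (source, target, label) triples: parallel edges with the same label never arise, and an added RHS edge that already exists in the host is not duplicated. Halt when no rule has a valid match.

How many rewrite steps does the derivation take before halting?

Answer: 2

Rewrite trace:
start.  V:7 E:3  edges: 1-q->2 3-q->3 5-q->5
1. fire R2 via {0↦3, 1↦0, 2↦4}  →  V:5 E:2  edges: 1-q->2 5-q->5
2. fire R2 via {0↦5, 1↦0, 2↦6}  →  V:3 E:1  edges: 1-q->2
normal form: no rule applies after step 2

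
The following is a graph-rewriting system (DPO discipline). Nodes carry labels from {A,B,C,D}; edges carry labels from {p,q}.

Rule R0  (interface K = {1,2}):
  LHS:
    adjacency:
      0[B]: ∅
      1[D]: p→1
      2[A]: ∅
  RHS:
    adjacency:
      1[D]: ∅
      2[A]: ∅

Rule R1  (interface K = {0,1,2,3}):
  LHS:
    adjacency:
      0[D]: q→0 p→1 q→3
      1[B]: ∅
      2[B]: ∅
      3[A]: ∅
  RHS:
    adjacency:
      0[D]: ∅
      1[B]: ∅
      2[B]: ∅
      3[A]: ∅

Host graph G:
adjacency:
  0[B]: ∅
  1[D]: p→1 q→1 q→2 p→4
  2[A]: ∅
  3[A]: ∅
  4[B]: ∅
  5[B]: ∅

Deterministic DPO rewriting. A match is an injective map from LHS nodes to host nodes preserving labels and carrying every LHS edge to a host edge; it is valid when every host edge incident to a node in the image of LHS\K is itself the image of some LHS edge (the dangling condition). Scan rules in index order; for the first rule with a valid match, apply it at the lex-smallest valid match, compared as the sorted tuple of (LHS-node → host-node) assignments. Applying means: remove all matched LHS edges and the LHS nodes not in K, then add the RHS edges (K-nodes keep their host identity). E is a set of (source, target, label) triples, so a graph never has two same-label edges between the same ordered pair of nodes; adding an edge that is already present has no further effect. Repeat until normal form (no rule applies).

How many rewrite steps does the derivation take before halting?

Answer: 2

Steps:
[0] host  ⇒  6 nodes, 4 edges  {1-p->1 1-q->1 1-q->2 1-p->4}
[1] R0 @ {0↦0, 1↦1, 2↦2}  ⇒  5 nodes, 3 edges  {1-q->1 1-q->2 1-p->4}
[2] R1 @ {0↦1, 1↦4, 2↦5, 3↦2}  ⇒  5 nodes, 0 edges  {∅}
halt: no rule applies after step 2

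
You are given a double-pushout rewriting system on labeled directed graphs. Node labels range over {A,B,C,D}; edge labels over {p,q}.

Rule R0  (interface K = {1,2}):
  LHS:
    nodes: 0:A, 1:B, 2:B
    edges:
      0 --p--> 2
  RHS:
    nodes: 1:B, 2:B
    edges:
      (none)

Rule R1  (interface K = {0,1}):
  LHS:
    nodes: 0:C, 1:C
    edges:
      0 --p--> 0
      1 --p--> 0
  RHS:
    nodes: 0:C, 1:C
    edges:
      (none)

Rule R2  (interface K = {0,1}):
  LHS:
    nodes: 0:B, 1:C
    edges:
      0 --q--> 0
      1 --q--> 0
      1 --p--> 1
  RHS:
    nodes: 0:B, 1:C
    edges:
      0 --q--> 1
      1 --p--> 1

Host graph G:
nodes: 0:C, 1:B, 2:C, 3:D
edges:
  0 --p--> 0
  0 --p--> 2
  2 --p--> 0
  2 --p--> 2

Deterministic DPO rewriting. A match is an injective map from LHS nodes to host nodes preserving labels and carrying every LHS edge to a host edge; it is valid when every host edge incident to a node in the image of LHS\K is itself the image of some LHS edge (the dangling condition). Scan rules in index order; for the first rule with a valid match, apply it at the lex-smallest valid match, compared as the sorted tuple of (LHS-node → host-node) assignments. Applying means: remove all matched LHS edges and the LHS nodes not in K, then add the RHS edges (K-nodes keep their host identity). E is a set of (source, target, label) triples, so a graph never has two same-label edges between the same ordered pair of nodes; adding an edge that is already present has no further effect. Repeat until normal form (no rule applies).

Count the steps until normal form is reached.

Answer: 2

Steps:
[0] host  ⇒  4 nodes, 4 edges  {0-p->0 0-p->2 2-p->0 2-p->2}
[1] R1 @ {0↦0, 1↦2}  ⇒  4 nodes, 2 edges  {0-p->2 2-p->2}
[2] R1 @ {0↦2, 1↦0}  ⇒  4 nodes, 0 edges  {∅}
halt: no rule applies after step 2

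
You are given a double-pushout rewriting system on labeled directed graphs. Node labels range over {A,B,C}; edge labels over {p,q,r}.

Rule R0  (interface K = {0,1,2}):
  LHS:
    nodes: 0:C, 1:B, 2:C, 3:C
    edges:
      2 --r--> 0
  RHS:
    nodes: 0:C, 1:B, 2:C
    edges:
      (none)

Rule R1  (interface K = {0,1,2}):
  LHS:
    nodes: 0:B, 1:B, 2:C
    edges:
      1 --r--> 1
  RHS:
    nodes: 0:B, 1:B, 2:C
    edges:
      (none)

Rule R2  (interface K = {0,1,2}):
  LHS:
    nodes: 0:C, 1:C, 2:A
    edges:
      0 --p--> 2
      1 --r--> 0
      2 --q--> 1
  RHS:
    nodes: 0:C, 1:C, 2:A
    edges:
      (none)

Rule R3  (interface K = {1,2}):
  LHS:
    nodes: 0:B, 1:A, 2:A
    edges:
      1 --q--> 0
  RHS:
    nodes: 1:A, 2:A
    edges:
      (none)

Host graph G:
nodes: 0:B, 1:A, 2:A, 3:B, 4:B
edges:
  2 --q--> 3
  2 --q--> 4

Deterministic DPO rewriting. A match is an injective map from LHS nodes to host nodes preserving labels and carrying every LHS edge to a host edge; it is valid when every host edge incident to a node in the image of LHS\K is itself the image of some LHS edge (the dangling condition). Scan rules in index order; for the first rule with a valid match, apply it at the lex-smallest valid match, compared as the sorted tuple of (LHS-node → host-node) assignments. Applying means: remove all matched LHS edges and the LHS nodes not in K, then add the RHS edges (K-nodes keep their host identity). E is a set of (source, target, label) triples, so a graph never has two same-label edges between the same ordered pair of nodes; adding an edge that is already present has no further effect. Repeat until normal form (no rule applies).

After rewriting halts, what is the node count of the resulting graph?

Answer: 3

Rewrite trace:
initial: |V|=5 |E|=2  E = 2-q->3 2-q->4
step 1: apply R3 at {0↦3, 1↦2, 2↦1}  → |V|=4 |E|=1  E = 2-q->4
step 2: apply R3 at {0↦4, 1↦2, 2↦1}  → |V|=3 |E|=0  E = ∅
final graph: no rule applies after step 2
NF nodes: {0:B, 1:A, 2:A}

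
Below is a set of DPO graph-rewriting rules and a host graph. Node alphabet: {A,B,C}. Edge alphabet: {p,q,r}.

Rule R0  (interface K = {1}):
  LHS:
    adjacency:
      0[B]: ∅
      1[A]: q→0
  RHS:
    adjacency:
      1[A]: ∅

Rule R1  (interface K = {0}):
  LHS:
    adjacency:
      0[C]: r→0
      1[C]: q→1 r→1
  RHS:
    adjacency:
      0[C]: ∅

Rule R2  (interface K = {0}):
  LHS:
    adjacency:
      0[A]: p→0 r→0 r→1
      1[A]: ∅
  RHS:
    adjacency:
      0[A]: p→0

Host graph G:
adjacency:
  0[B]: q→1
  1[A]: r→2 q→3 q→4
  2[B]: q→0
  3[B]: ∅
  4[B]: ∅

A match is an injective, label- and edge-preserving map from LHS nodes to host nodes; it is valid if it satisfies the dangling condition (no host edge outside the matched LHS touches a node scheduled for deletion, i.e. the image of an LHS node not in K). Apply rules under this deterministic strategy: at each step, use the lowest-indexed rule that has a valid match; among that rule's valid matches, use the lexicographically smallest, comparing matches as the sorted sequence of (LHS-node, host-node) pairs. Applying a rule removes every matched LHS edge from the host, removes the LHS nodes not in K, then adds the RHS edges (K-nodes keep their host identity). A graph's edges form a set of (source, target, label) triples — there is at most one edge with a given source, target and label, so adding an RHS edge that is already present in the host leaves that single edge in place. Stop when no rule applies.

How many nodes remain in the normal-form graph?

Answer: 3

Steps:
[0] host  ⇒  5 nodes, 5 edges  {0-q->1 1-r->2 1-q->3 1-q->4 2-q->0}
[1] R0 @ {0↦3, 1↦1}  ⇒  4 nodes, 4 edges  {0-q->1 1-r->2 1-q->4 2-q->0}
[2] R0 @ {0↦4, 1↦1}  ⇒  3 nodes, 3 edges  {0-q->1 1-r->2 2-q->0}
final graph: no rule applies after step 2
NF nodes: {0:B, 1:A, 2:B}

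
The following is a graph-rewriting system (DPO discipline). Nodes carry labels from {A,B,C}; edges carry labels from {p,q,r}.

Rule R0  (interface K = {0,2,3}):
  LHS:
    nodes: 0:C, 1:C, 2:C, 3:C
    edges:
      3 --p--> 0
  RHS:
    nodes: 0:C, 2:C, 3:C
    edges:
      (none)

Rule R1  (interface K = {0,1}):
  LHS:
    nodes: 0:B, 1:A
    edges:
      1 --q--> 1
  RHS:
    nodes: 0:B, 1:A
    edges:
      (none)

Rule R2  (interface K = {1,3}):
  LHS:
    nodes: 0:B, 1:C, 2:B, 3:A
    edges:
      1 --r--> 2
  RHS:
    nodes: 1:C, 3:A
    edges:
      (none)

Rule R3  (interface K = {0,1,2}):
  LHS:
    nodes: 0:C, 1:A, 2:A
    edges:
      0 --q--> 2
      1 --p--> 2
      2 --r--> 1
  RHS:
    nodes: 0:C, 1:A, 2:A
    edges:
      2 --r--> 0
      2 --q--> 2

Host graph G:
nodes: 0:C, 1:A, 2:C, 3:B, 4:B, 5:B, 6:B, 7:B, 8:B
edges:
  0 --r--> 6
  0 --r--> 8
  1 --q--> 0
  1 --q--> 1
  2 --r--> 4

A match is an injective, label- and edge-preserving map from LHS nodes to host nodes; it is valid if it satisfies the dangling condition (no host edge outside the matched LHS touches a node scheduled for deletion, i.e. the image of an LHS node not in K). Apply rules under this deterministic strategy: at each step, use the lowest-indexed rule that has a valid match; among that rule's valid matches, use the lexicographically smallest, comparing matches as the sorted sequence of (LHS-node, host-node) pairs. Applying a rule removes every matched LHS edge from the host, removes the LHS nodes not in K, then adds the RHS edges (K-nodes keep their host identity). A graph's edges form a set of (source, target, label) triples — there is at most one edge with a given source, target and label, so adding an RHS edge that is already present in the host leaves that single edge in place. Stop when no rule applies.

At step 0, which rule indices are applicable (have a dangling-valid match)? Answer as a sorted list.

R0: no valid match — LHS pattern not found
R1: 6 valid matches — {0↦3, 1↦1}, {0↦4, 1↦1}, {0↦5, 1↦1} (+3 more)
R2: 9 valid matches — {0↦3, 1↦0, 2↦6, 3↦1}, {0↦3, 1↦0, 2↦8, 3↦1}, {0↦3, 1↦2, 2↦4, 3↦1} (+6 more)
R3: no valid match — LHS pattern not found

Answer: [R1,R2]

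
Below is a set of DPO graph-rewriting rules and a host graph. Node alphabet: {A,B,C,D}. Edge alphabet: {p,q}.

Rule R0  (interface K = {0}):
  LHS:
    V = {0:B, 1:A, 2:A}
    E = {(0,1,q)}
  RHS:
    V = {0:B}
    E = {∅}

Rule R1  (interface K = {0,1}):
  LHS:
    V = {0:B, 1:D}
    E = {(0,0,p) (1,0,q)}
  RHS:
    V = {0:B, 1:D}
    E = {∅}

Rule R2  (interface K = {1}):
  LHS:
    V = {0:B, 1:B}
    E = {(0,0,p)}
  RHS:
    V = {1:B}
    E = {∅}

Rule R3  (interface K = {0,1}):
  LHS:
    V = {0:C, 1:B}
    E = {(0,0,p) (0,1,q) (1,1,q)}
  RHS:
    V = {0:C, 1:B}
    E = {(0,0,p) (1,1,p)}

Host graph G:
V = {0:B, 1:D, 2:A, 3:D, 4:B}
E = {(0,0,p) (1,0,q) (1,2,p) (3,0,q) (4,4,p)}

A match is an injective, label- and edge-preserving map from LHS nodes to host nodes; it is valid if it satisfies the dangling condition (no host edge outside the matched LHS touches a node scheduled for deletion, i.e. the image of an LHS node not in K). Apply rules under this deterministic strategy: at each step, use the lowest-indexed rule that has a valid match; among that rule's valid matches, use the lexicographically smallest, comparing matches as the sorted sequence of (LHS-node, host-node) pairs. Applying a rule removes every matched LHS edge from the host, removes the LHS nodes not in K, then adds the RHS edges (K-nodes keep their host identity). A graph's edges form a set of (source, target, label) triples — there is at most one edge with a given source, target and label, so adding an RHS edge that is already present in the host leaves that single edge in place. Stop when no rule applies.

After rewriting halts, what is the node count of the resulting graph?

Answer: 4

Derivation:
initial: |V|=5 |E|=5  E = 0-p->0 1-q->0 1-p->2 3-q->0 4-p->4
step 1: apply R1 at {0↦0, 1↦1}  → |V|=5 |E|=3  E = 1-p->2 3-q->0 4-p->4
step 2: apply R2 at {0↦4, 1↦0}  → |V|=4 |E|=2  E = 1-p->2 3-q->0
final graph: no rule applies after step 2
NF nodes: {0:B, 1:D, 2:A, 3:D}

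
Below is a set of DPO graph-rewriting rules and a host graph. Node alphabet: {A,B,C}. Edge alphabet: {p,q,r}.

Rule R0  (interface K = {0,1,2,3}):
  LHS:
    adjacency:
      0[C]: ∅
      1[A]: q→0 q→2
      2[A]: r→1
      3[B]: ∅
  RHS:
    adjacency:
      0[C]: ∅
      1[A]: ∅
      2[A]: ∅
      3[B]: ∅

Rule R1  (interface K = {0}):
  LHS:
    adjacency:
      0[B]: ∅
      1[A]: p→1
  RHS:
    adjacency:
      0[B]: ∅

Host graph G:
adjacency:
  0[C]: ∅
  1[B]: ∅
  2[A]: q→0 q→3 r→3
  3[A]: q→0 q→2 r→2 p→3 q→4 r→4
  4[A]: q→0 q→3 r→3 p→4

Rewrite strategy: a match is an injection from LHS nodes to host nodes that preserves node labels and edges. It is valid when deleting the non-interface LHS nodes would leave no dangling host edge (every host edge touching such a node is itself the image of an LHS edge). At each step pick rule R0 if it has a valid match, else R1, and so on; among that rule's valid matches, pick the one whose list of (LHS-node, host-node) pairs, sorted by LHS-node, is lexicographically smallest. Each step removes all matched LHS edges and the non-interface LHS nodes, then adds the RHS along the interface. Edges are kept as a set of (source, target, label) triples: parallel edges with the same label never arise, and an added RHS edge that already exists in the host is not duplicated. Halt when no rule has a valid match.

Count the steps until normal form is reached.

Answer: 3

Rewrite trace:
start.  V:5 E:13  edges: 2-q->0 2-q->3 2-r->3 3-q->0 3-q->2 3-r->2 3-p->3 3-q->4 3-r->4 4-q->0 4-q->3 4-r->3 4-p->4
1. fire R0 via {0↦0, 1↦2, 2↦3, 3↦1}  →  V:5 E:10  edges: 2-r->3 3-q->0 3-q->2 3-p->3 3-q->4 3-r->4 4-q->0 4-q->3 4-r->3 4-p->4
2. fire R0 via {0↦0, 1↦3, 2↦2, 3↦1}  →  V:5 E:7  edges: 3-p->3 3-q->4 3-r->4 4-q->0 4-q->3 4-r->3 4-p->4
3. fire R0 via {0↦0, 1↦4, 2↦3, 3↦1}  →  V:5 E:4  edges: 3-p->3 3-q->4 4-r->3 4-p->4
final graph: no rule applies after step 3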